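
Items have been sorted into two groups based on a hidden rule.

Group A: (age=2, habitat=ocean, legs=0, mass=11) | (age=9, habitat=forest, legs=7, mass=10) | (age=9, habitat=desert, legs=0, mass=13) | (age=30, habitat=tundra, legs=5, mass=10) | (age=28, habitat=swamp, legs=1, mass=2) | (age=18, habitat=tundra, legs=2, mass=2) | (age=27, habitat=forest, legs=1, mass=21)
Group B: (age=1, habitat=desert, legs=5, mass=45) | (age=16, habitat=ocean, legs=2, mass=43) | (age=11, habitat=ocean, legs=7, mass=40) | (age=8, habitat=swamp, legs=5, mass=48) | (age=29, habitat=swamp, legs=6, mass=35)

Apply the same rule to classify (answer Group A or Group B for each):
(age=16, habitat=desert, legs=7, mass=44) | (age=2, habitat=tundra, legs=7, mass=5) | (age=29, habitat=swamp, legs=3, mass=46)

Group B, Group A, Group B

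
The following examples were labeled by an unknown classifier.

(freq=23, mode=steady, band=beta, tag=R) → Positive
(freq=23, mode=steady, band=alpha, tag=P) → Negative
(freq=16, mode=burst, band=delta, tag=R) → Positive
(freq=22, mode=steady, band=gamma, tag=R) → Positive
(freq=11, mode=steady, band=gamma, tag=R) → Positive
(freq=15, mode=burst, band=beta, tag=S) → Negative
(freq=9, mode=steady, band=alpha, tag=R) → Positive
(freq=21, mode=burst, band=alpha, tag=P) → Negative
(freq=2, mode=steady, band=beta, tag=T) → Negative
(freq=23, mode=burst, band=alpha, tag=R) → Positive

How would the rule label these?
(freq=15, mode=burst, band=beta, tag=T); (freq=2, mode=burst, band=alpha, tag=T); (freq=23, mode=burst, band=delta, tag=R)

Negative, Negative, Positive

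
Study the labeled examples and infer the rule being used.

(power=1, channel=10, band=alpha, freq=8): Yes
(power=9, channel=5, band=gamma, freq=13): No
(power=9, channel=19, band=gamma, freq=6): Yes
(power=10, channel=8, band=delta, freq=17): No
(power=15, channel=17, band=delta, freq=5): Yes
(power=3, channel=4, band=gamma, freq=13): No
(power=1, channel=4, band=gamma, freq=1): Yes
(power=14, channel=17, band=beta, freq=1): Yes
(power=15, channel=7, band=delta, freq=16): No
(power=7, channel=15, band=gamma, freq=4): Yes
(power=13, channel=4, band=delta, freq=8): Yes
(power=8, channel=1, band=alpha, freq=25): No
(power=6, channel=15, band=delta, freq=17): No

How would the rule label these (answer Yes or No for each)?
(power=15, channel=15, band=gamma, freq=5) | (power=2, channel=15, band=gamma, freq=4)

Yes, Yes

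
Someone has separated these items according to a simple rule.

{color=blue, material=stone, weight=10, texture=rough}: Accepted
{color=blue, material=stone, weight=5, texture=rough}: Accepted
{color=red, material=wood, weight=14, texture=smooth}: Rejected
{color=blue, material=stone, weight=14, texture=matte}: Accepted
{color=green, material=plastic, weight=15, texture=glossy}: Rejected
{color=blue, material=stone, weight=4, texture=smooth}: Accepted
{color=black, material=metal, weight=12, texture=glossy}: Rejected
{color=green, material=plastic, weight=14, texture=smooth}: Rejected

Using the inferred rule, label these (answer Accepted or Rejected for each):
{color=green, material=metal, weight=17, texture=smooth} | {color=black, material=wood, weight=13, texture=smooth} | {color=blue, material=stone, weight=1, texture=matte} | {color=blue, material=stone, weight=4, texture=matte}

Every 'Accepted' example satisfies: color is blue. None of the 'Rejected' examples do.
{color=green, material=metal, weight=17, texture=smooth} — color is green, hence Rejected.
{color=black, material=wood, weight=13, texture=smooth} — color is black, hence Rejected.
{color=blue, material=stone, weight=1, texture=matte} — color is blue, hence Accepted.
{color=blue, material=stone, weight=4, texture=matte} — color is blue, hence Accepted.

Rejected, Rejected, Accepted, Accepted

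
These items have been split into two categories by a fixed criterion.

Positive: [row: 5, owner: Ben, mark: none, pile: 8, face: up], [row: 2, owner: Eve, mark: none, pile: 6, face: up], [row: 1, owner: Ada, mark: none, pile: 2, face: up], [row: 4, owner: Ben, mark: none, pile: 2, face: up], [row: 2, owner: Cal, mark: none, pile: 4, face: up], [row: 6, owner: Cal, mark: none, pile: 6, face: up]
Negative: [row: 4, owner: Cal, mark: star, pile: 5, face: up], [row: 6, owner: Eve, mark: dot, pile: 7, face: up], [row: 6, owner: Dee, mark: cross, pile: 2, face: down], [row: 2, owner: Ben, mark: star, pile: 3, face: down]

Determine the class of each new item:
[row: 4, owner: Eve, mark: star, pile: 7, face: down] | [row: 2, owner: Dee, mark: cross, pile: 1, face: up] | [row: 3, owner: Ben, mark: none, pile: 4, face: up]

One predicate separates the groups cleanly: mark is none.
[row: 4, owner: Eve, mark: star, pile: 7, face: down] — mark is star, hence Negative. [row: 2, owner: Dee, mark: cross, pile: 1, face: up] — mark is cross, hence Negative. [row: 3, owner: Ben, mark: none, pile: 4, face: up] — mark is none, hence Positive.

Negative, Negative, Positive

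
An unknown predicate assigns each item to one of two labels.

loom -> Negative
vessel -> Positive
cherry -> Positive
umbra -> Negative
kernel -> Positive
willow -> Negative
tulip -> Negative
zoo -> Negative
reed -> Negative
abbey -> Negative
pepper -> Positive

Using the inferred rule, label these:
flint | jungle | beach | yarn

The distinguishing property — length 6 AND contains 'e' — holds for all the 'Positive' cases and none of the 'Negative' cases.
Negative: flint, since length 5, no 'e'. Positive: jungle, since length 6, has 'e'. Negative: beach, since length 5, has 'e'. Negative: yarn, since length 4, no 'e'.

Negative, Positive, Negative, Negative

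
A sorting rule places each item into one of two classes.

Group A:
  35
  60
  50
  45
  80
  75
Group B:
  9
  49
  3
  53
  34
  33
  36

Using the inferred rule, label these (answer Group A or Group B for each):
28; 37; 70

Group B, Group B, Group A

Every 'Group A' example satisfies: multiple of 5. None of the 'Group B' examples do.
28: 28 = 5·5 + 3 — fails this test, so Group B. 37: 37 = 5·7 + 2 — fails this test, so Group B. 70: 70 = 5·14 — checks out, so Group A.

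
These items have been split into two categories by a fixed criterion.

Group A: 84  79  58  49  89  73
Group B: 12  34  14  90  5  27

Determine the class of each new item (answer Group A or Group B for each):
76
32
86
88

Group A, Group B, Group A, Group A

A rule that fits every label: digit sum ≥ 10 — true of each 'Group A' example, false of each 'Group B' one.
76: digit sum 7+6 = 13 — meets the rule, so Group A.
32: digit sum 3+2 = 5 — fails the rule, so Group B.
86: digit sum 8+6 = 14 — meets the rule, so Group A.
88: digit sum 8+8 = 16 — meets the rule, so Group A.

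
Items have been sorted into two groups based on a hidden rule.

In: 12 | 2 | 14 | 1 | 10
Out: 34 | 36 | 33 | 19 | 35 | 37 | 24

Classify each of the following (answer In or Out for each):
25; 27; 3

The pattern is that an item is 'In' exactly when: at most 14.
Out: 25, since 25 > 14. Out: 27, since 27 > 14. In: 3, since 3 ≤ 14.

Out, Out, In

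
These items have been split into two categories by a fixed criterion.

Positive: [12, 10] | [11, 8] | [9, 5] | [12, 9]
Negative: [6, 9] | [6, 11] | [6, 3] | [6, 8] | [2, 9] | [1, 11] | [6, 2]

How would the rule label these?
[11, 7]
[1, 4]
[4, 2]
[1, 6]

The classifier is using: first ≥ 8.
[11, 7]: Positive (first 11). [1, 4]: Negative (first 1). [4, 2]: Negative (first 4). [1, 6]: Negative (first 1).

Positive, Negative, Negative, Negative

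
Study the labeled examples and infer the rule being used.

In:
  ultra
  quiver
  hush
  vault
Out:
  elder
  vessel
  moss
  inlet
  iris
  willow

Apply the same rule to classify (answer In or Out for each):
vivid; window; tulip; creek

One predicate separates the groups cleanly: contains 'u'.
vivid: no 'u' — does not pass, so Out. window: no 'u' — does not pass, so Out. tulip: has 'u' — meets the rule, so In. creek: no 'u' — does not pass, so Out.

Out, Out, In, Out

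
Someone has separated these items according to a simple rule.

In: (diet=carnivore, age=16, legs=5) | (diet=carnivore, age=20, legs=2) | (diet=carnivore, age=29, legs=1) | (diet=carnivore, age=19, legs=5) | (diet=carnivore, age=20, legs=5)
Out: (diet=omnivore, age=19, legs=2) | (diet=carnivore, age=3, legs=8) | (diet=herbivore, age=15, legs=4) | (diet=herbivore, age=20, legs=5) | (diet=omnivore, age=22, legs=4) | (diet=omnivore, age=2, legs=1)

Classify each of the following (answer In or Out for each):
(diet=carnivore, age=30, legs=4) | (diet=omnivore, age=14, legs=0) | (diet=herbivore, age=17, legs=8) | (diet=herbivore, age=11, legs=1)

In, Out, Out, Out

The classifier is using: diet is carnivore AND age ≥ 15.
(diet=carnivore, age=30, legs=4) → diet is carnivore, age = 30 → In. (diet=omnivore, age=14, legs=0) → diet is omnivore, age = 14 → Out. (diet=herbivore, age=17, legs=8) → diet is herbivore, age = 17 → Out. (diet=herbivore, age=11, legs=1) → diet is herbivore, age = 11 → Out.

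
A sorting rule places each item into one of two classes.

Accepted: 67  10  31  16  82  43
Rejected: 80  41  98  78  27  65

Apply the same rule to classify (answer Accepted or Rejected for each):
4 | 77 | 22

Accepted, Rejected, Accepted

Rule: ≡ 1 (mod 3). This holds for each 'Accepted' example and fails for each 'Rejected' one.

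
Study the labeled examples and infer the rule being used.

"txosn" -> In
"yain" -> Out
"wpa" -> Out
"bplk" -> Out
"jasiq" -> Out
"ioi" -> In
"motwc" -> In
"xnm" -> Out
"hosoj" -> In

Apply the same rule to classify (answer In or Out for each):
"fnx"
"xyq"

Out, Out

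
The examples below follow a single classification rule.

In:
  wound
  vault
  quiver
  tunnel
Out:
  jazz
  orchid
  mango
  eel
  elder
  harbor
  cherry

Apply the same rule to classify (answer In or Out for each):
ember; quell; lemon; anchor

Out, In, Out, Out

'In' ⟺ contains 'u'.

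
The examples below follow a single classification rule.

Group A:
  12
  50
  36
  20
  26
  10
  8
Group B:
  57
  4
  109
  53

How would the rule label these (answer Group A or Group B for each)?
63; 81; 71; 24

All 'Group A' examples share one property — even AND at least 8 — and every 'Group B' example lacks it.
63 → 63 is odd, 63 ≥ 8 → Group B.
81 → 81 is odd, 81 ≥ 8 → Group B.
71 → 71 is odd, 71 ≥ 8 → Group B.
24 → 24 is even, 24 ≥ 8 → Group A.

Group B, Group B, Group B, Group A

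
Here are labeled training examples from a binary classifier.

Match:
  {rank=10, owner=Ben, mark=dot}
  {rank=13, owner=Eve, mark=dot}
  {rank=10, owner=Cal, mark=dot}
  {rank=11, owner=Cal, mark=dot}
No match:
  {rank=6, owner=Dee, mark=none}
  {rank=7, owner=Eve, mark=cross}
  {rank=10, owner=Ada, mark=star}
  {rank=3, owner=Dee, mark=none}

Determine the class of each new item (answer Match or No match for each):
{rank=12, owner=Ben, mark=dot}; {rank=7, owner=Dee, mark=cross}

Checking candidate rules against both groups, what survives is: mark is dot.

Match, No match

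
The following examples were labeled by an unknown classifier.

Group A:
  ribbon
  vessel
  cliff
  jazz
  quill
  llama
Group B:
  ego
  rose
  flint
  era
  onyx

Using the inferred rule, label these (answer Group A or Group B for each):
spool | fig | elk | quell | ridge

All 'Group A' examples share one property — has a double letter — and every 'Group B' example lacks it.
spool — 'oo' doubled, hence Group A.
fig — no doubled letter, hence Group B.
elk — no doubled letter, hence Group B.
quell — 'll' doubled, hence Group A.
ridge — no doubled letter, hence Group B.

Group A, Group B, Group B, Group A, Group B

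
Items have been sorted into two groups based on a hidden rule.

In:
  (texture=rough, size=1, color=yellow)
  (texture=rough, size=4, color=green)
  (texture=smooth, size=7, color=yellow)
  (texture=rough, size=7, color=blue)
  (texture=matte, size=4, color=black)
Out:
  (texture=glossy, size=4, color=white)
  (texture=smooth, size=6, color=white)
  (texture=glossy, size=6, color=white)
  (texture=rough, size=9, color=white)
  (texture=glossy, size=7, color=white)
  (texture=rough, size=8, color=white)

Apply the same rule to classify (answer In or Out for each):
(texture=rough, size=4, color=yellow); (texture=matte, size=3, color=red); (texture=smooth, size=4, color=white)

Checking candidate rules against both groups, what survives is: color is not white.
(texture=rough, size=4, color=yellow) — color is yellow, hence In.
(texture=matte, size=3, color=red) — color is red, hence In.
(texture=smooth, size=4, color=white) — color is white, hence Out.

In, In, Out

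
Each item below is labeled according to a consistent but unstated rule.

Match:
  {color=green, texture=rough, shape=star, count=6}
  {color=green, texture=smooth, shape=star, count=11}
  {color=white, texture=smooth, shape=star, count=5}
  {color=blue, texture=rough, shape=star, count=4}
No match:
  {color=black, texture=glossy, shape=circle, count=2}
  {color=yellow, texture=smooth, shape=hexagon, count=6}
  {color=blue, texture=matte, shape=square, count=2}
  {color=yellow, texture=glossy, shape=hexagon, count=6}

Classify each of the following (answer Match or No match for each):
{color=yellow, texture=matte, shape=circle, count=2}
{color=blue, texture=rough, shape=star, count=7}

The rule appears to be: shape is star.
{color=yellow, texture=matte, shape=circle, count=2}: shape is circle — lacks this property, so No match.
{color=blue, texture=rough, shape=star, count=7}: shape is star — matches, so Match.

No match, Match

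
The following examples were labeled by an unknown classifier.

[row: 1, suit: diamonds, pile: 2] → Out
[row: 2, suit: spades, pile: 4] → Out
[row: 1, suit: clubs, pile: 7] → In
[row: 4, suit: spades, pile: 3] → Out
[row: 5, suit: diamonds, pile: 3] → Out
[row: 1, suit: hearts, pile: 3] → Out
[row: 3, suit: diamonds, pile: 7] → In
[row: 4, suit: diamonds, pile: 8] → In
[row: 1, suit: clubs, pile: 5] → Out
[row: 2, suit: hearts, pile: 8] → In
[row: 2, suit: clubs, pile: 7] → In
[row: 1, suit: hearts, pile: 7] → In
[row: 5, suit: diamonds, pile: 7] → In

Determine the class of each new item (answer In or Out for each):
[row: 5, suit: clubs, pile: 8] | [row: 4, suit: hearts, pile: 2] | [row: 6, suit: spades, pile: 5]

In, Out, Out

The simplest hypothesis consistent with all the labels is: pile ≥ 7.
In: [row: 5, suit: clubs, pile: 8], since pile = 8. Out: [row: 4, suit: hearts, pile: 2], since pile = 2. Out: [row: 6, suit: spades, pile: 5], since pile = 5.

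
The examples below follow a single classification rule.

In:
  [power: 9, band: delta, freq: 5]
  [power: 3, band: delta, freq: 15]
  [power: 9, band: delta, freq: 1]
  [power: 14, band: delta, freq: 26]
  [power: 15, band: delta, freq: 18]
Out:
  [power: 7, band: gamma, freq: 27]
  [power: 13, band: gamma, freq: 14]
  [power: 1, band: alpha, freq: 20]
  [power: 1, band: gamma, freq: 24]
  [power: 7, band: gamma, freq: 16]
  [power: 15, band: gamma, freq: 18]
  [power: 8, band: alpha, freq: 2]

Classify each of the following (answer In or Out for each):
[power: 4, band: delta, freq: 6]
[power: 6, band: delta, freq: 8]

In, In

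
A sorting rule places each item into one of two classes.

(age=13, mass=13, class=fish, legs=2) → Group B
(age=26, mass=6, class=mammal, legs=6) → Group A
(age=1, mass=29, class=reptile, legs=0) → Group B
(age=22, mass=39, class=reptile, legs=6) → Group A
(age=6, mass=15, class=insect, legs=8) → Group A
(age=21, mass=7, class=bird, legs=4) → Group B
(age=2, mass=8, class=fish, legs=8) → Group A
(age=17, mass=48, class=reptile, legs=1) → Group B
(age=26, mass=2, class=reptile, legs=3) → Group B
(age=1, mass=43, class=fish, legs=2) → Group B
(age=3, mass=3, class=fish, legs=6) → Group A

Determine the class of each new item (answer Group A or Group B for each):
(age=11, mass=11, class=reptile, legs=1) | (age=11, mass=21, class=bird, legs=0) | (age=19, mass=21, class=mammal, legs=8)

All 'Group A' examples share one property — legs ≥ 6 — and every 'Group B' example lacks it.
(age=11, mass=11, class=reptile, legs=1): legs = 1 — fails this test, so Group B.
(age=11, mass=21, class=bird, legs=0): legs = 0 — fails this test, so Group B.
(age=19, mass=21, class=mammal, legs=8): legs = 8 — fits, so Group A.

Group B, Group B, Group A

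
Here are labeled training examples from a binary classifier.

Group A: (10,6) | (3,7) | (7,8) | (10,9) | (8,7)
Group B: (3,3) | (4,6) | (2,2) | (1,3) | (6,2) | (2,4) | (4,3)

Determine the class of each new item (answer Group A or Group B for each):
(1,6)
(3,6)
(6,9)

Group B, Group B, Group A

Rule: max ≥ 7. This holds for each 'Group A' example and fails for each 'Group B' one.
(1,6): Group B (max 6).
(3,6): Group B (max 6).
(6,9): Group A (max 9).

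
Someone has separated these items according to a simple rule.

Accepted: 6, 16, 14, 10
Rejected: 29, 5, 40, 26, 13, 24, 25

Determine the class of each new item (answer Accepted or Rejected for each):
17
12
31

Rejected, Accepted, Rejected

'Accepted' ⟺ even AND at most 16.
Rejected: 17, since 17 is odd, 17 > 16. Accepted: 12, since 12 is even, 12 ≤ 16. Rejected: 31, since 31 is odd, 31 > 16.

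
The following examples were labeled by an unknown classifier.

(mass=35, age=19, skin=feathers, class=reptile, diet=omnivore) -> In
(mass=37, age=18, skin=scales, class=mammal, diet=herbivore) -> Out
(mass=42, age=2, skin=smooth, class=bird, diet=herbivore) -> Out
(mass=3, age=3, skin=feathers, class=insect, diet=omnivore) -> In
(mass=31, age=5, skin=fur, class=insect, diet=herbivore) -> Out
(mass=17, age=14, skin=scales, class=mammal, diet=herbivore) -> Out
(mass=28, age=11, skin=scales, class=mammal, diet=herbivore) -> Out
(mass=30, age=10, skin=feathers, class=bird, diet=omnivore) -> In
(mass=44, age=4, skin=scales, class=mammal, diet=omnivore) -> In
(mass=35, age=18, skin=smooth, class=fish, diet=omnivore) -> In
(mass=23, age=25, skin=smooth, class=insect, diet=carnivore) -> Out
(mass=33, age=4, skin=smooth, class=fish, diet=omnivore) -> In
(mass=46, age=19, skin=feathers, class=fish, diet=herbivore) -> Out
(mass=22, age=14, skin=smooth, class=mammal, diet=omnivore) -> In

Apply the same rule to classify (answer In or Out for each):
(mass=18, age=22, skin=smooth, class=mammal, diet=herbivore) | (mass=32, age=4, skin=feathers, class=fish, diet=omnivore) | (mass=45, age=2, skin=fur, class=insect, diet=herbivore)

Out, In, Out

The distinguishing property — diet is omnivore — holds for all the 'In' cases and none of the 'Out' cases.
(mass=18, age=22, skin=smooth, class=mammal, diet=herbivore) — diet is herbivore, hence Out. (mass=32, age=4, skin=feathers, class=fish, diet=omnivore) — diet is omnivore, hence In. (mass=45, age=2, skin=fur, class=insect, diet=herbivore) — diet is herbivore, hence Out.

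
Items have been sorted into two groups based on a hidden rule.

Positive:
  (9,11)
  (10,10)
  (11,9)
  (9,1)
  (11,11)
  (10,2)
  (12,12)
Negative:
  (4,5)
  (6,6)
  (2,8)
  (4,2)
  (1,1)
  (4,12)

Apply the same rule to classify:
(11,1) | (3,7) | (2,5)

The pattern is that an item is 'Positive' exactly when: first ≥ 8.
(11,1) — first 11, hence Positive. (3,7) — first 3, hence Negative. (2,5) — first 2, hence Negative.

Positive, Negative, Negative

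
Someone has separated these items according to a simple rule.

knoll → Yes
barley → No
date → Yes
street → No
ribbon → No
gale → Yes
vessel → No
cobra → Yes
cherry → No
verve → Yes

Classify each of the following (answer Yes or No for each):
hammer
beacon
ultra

No, No, Yes

Every 'Yes' example satisfies: length ≤ 5. None of the 'No' examples do.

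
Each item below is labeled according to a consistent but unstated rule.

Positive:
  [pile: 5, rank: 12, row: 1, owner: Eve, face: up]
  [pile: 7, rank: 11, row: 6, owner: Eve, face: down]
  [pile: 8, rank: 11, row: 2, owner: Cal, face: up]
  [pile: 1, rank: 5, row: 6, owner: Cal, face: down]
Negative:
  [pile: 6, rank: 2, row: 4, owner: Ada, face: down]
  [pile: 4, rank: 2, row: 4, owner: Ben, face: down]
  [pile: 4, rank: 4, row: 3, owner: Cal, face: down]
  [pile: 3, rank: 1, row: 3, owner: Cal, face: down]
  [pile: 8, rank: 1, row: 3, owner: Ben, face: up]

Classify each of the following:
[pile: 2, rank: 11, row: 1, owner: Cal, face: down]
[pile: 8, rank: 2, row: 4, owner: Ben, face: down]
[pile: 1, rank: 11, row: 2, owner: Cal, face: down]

Positive, Negative, Positive

The distinguishing property — rank ≥ 5 — holds for all the 'Positive' cases and none of the 'Negative' cases.
[pile: 2, rank: 11, row: 1, owner: Cal, face: down] — rank = 11, hence Positive.
[pile: 8, rank: 2, row: 4, owner: Ben, face: down] — rank = 2, hence Negative.
[pile: 1, rank: 11, row: 2, owner: Cal, face: down] — rank = 11, hence Positive.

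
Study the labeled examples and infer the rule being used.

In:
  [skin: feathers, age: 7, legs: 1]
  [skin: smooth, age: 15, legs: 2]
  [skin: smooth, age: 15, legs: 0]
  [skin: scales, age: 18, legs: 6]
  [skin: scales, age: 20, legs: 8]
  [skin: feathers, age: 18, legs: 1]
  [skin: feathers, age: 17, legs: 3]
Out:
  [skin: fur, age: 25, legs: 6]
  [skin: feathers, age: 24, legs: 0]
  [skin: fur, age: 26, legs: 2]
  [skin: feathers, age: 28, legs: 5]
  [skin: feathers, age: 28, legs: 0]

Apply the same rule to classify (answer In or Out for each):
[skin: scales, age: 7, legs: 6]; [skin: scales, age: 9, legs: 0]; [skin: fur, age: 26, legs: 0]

The simplest hypothesis consistent with all the labels is: age ≤ 20.
[skin: scales, age: 7, legs: 6] → age = 7 → In. [skin: scales, age: 9, legs: 0] → age = 9 → In. [skin: fur, age: 26, legs: 0] → age = 26 → Out.

In, In, Out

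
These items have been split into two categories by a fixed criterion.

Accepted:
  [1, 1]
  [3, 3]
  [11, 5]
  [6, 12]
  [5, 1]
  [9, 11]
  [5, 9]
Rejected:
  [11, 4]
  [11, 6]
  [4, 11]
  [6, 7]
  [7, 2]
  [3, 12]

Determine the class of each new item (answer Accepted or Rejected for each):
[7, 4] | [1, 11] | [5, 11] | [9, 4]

Rejected, Accepted, Accepted, Rejected

Looking at the examples, the only property every 'Accepted' case has and every 'Rejected' case lacks is: sum is even.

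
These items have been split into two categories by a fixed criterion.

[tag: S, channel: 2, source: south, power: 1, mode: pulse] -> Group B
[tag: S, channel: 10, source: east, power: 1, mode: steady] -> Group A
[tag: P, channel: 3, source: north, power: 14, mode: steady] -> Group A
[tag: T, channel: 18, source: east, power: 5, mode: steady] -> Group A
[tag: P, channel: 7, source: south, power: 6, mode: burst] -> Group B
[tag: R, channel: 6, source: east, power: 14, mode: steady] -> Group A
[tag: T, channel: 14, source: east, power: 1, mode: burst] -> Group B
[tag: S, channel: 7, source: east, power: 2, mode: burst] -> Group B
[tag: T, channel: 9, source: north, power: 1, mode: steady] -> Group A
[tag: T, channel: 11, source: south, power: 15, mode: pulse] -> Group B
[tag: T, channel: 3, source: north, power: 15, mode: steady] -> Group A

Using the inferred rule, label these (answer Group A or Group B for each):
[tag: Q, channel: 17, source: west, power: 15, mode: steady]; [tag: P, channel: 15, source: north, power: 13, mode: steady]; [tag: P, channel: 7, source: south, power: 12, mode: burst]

'Group A' ⟺ mode is steady.
Group A: [tag: Q, channel: 17, source: west, power: 15, mode: steady], since mode is steady. Group A: [tag: P, channel: 15, source: north, power: 13, mode: steady], since mode is steady. Group B: [tag: P, channel: 7, source: south, power: 12, mode: burst], since mode is burst.

Group A, Group A, Group B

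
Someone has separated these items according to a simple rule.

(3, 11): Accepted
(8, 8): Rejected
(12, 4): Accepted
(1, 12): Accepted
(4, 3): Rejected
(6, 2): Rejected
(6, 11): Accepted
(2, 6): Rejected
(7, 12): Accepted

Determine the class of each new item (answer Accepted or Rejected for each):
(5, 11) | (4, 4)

The classifier is using: max ≥ 11.
Accepted: (5, 11), since max 11. Rejected: (4, 4), since max 4.

Accepted, Rejected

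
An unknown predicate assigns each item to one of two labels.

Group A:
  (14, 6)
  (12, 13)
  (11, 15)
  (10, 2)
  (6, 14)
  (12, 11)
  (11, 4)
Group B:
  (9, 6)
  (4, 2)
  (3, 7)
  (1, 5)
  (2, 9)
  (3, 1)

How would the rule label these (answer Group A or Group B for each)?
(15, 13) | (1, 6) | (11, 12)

Group A, Group B, Group A

One predicate separates the groups cleanly: max ≥ 10.
Group A: (15, 13), since max 15. Group B: (1, 6), since max 6. Group A: (11, 12), since max 12.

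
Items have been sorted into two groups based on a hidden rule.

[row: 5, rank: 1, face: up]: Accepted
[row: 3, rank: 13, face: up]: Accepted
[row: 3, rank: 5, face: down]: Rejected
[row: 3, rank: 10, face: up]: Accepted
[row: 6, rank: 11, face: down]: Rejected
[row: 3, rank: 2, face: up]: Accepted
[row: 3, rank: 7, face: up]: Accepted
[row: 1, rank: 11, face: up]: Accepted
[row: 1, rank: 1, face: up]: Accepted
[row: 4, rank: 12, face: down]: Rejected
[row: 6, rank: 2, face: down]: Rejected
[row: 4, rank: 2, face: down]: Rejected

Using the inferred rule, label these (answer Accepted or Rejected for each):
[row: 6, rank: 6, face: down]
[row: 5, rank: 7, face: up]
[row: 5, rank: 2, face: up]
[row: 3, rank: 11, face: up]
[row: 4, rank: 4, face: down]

Rejected, Accepted, Accepted, Accepted, Rejected

Comparing the two groups points to one rule — face is up.
[row: 6, rank: 6, face: down]: face is down, lacks this property → Rejected. [row: 5, rank: 7, face: up]: face is up, passes → Accepted. [row: 5, rank: 2, face: up]: face is up, passes → Accepted. [row: 3, rank: 11, face: up]: face is up, passes → Accepted. [row: 4, rank: 4, face: down]: face is down, lacks this property → Rejected.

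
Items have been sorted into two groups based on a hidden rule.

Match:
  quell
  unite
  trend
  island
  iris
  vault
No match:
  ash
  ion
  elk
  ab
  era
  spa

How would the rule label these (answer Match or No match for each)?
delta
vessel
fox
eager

The rule appears to be: length ≥ 4.
delta: length 5 — fits, so Match.
vessel: length 6 — fits, so Match.
fox: length 3 — does not pass, so No match.
eager: length 5 — fits, so Match.

Match, Match, No match, Match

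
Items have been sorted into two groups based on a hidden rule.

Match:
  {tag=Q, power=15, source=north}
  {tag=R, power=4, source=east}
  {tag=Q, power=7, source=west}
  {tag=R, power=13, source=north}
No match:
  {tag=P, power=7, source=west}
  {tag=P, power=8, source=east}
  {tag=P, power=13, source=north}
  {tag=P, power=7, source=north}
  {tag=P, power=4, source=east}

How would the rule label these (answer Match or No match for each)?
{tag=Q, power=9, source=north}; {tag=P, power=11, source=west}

Match, No match

Comparing the two groups points to one rule — tag is not P.
{tag=Q, power=9, source=north}: tag is Q, passes → Match.
{tag=P, power=11, source=west}: tag is P, doesn't qualify → No match.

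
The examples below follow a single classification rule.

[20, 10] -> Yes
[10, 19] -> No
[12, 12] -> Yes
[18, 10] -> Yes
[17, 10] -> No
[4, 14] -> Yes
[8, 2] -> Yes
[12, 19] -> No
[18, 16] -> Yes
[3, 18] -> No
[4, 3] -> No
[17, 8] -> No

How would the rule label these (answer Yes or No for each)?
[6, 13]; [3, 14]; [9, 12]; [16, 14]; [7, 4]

No, No, No, Yes, No

The classifier is using: sum is even.
[6, 13] → 6+13 = 19 → No. [3, 14] → 3+14 = 17 → No. [9, 12] → 9+12 = 21 → No. [16, 14] → 16+14 = 30 → Yes. [7, 4] → 7+4 = 11 → No.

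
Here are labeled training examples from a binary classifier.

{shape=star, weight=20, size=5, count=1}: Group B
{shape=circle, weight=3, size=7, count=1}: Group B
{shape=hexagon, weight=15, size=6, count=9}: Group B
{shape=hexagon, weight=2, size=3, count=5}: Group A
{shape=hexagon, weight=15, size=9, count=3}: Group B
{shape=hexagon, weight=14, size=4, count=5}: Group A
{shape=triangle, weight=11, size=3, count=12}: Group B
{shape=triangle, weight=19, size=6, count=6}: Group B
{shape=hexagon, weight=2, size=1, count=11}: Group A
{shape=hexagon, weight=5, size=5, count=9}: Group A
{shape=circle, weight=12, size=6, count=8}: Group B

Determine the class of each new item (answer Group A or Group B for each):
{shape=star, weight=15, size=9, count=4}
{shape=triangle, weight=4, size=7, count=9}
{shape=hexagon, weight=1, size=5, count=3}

Group B, Group B, Group A

Rule: shape is hexagon AND size ≤ 5. This holds for each 'Group A' example and fails for each 'Group B' one.
{shape=star, weight=15, size=9, count=4} — shape is star, size = 9, hence Group B.
{shape=triangle, weight=4, size=7, count=9} — shape is triangle, size = 7, hence Group B.
{shape=hexagon, weight=1, size=5, count=3} — shape is hexagon, size = 5, hence Group A.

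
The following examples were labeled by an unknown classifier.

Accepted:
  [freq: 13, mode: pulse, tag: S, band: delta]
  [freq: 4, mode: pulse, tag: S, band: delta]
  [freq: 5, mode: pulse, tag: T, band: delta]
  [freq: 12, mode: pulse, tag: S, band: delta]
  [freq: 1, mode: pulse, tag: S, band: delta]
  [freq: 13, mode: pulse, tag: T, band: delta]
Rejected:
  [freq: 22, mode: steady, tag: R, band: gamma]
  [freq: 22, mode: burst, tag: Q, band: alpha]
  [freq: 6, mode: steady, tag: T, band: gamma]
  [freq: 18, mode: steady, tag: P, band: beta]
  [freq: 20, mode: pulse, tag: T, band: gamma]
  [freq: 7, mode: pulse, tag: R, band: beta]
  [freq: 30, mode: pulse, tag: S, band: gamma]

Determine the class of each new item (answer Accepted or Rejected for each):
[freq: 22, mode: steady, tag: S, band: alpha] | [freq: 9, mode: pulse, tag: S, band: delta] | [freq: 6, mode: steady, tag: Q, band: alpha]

The simplest hypothesis consistent with all the labels is: band is delta.
[freq: 22, mode: steady, tag: S, band: alpha]: band is alpha — does not pass, so Rejected. [freq: 9, mode: pulse, tag: S, band: delta]: band is delta — fits, so Accepted. [freq: 6, mode: steady, tag: Q, band: alpha]: band is alpha — does not pass, so Rejected.

Rejected, Accepted, Rejected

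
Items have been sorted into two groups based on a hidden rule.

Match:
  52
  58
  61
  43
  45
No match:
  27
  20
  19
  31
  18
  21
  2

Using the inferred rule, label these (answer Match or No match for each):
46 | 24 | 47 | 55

The rule appears to be: at least 43.
46 — 46 ≥ 43, hence Match.
24 — 24 < 43, hence No match.
47 — 47 ≥ 43, hence Match.
55 — 55 ≥ 43, hence Match.

Match, No match, Match, Match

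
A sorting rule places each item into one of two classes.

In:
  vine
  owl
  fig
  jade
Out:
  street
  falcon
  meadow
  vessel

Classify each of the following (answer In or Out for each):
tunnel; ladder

Out, Out

One predicate separates the groups cleanly: length ≤ 4.
tunnel → length 6 → Out.
ladder → length 6 → Out.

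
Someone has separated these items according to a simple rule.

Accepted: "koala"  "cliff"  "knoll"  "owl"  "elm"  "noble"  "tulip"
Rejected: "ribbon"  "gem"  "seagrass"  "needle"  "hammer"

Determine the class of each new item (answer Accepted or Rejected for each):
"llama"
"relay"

Accepted, Accepted

The classifier is using: odd length AND contains 'l'.
"llama": Accepted (length 5, has 'l'). "relay": Accepted (length 5, has 'l').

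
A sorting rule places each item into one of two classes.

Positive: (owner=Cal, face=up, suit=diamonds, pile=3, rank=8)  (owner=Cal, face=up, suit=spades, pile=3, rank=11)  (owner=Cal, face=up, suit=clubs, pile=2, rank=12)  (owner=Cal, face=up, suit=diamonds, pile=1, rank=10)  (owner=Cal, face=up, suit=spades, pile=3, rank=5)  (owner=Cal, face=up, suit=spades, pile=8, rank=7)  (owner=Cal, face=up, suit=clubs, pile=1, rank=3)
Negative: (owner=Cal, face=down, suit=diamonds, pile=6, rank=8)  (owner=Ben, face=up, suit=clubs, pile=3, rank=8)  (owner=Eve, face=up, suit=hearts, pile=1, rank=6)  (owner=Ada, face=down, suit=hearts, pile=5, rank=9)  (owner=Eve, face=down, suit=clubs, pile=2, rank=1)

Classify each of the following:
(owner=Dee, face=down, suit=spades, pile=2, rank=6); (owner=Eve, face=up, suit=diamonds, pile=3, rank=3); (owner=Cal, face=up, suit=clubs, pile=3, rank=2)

Negative, Negative, Positive

The common property of the 'Positive' items is: owner is Cal AND face is up. No 'Negative' item has it.
(owner=Dee, face=down, suit=spades, pile=2, rank=6): owner is Dee, face is down, lacks this property → Negative. (owner=Eve, face=up, suit=diamonds, pile=3, rank=3): owner is Eve, face is up, lacks this property → Negative. (owner=Cal, face=up, suit=clubs, pile=3, rank=2): owner is Cal, face is up, matches → Positive.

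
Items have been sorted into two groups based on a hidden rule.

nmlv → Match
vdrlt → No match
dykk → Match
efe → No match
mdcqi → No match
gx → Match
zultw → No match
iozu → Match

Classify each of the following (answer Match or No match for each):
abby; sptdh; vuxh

Match, No match, Match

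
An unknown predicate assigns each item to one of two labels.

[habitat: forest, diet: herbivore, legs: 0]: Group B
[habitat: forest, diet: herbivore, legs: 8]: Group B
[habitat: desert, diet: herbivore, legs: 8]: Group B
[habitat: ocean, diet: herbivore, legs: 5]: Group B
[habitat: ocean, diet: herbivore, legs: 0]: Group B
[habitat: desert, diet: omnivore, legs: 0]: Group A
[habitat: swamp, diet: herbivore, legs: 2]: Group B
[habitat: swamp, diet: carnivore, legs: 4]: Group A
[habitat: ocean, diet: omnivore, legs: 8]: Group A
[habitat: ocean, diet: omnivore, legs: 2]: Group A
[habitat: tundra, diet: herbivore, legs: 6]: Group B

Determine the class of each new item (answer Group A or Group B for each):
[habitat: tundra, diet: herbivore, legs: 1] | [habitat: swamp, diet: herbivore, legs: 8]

Group B, Group B

One predicate separates the groups cleanly: diet is not herbivore.
[habitat: tundra, diet: herbivore, legs: 1]: Group B (diet is herbivore).
[habitat: swamp, diet: herbivore, legs: 8]: Group B (diet is herbivore).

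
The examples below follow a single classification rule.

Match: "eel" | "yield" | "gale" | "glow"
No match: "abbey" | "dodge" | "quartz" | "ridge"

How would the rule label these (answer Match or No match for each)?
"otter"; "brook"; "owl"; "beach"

Checking candidate rules against both groups, what survives is: contains 'l'.
"otter": no 'l', doesn't qualify → No match. "brook": no 'l', doesn't qualify → No match. "owl": has 'l', meets the rule → Match. "beach": no 'l', doesn't qualify → No match.

No match, No match, Match, No match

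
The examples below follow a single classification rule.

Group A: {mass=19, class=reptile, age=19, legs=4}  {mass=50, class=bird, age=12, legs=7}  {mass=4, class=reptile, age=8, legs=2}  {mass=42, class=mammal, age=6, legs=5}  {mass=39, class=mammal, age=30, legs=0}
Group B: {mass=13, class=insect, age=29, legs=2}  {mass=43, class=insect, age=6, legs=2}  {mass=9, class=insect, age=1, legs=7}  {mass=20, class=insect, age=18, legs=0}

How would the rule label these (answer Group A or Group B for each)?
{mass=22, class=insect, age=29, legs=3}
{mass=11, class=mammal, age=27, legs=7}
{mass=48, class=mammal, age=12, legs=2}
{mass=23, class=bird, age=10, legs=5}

Group B, Group A, Group A, Group A

The classifier is using: class is not insect.
{mass=22, class=insect, age=29, legs=3}: class is insect, doesn't qualify → Group B. {mass=11, class=mammal, age=27, legs=7}: class is mammal, fits → Group A. {mass=48, class=mammal, age=12, legs=2}: class is mammal, fits → Group A. {mass=23, class=bird, age=10, legs=5}: class is bird, fits → Group A.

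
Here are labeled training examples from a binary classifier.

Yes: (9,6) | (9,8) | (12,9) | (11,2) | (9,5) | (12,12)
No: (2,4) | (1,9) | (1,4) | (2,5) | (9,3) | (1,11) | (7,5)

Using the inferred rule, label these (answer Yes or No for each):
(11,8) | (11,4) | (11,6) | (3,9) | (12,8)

Rule: sum ≥ 13. This holds for each 'Yes' example and fails for each 'No' one.
(11,8): Yes (11+8 = 19).
(11,4): Yes (11+4 = 15).
(11,6): Yes (11+6 = 17).
(3,9): No (3+9 = 12).
(12,8): Yes (12+8 = 20).

Yes, Yes, Yes, No, Yes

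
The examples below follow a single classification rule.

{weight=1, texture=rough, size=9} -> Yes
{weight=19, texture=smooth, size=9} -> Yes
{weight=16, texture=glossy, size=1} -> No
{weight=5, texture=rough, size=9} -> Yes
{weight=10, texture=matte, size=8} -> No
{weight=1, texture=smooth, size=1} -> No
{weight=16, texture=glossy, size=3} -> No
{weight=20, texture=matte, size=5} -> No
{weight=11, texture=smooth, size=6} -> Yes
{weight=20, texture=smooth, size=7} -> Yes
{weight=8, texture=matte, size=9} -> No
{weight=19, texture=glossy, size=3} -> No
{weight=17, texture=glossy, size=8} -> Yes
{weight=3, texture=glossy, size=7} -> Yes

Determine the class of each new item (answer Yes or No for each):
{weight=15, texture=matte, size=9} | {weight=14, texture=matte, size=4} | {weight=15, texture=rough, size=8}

No, No, Yes

The rule appears to be: texture is not matte AND size ≥ 5.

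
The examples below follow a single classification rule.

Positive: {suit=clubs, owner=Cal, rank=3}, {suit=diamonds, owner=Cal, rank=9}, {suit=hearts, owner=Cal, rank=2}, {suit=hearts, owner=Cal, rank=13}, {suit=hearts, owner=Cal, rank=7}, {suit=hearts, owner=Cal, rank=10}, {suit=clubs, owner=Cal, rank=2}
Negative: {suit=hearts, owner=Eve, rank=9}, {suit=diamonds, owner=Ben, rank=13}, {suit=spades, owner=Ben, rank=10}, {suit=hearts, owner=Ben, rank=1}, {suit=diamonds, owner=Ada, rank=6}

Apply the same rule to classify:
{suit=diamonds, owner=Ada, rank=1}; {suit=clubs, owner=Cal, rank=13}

The classifier is using: owner is Cal.
{suit=diamonds, owner=Ada, rank=1} → owner is Ada → Negative. {suit=clubs, owner=Cal, rank=13} → owner is Cal → Positive.

Negative, Positive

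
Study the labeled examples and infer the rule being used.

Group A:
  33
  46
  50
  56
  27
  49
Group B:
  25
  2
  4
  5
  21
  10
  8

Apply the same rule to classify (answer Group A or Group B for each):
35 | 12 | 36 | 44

Group A, Group B, Group A, Group A

The classifier is using: at least 27.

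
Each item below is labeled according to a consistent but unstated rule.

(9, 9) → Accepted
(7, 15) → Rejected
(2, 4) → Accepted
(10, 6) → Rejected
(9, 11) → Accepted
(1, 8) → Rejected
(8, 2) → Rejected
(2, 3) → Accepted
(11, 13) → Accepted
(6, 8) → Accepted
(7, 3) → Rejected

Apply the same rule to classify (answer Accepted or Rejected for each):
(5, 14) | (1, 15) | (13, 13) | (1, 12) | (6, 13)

Rejected, Rejected, Accepted, Rejected, Rejected

Every 'Accepted' example satisfies: |first − second| ≤ 2. None of the 'Rejected' examples do.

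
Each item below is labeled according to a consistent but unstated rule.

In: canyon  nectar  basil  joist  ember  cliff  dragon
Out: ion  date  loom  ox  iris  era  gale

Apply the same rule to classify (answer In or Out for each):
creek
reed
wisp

The simplest hypothesis consistent with all the labels is: length ≥ 5.
creek: length 5 — has this property, so In.
reed: length 4 — fails this test, so Out.
wisp: length 4 — fails this test, so Out.

In, Out, Out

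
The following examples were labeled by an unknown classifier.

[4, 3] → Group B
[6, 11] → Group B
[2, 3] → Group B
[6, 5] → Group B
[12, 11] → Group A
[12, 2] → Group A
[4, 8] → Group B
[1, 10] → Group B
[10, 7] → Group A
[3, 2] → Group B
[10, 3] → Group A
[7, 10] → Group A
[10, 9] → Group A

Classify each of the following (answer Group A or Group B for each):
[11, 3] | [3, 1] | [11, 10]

Group A, Group B, Group A

The common property of the 'Group A' items is: first ≥ 7. No 'Group B' item has it.
[11, 3] — first 11, hence Group A.
[3, 1] — first 3, hence Group B.
[11, 10] — first 11, hence Group A.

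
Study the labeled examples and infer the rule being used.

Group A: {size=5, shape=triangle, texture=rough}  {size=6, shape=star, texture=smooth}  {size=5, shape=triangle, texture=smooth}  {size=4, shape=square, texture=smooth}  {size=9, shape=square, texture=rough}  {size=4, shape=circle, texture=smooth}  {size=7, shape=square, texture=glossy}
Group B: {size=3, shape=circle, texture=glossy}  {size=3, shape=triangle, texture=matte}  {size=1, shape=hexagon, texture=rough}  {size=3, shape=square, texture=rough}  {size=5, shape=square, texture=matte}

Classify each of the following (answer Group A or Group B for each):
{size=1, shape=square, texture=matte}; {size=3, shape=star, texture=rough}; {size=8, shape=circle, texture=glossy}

Group B, Group B, Group A

Every 'Group A' example satisfies: texture is not matte AND size ≥ 4. None of the 'Group B' examples do.
{size=1, shape=square, texture=matte} — texture is matte, size = 1, hence Group B.
{size=3, shape=star, texture=rough} — texture is rough, size = 3, hence Group B.
{size=8, shape=circle, texture=glossy} — texture is glossy, size = 8, hence Group A.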